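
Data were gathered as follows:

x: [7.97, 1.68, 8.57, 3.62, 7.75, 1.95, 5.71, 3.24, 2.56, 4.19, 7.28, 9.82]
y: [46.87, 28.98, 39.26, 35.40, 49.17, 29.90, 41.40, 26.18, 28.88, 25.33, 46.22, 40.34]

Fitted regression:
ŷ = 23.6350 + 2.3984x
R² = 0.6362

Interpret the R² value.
About 63.62% of the variability in y is accounted for by the regression on x (R² = 0.6362) — a moderate linear fit.

R² = 1 − SS_res/SS_tot compares the residual scatter to the total scatter of y about its mean.

Here R² = 0.6362:
- Explained: 63.62% of the variation in y
- Unexplained (residual): 100% − 63.62% = 36.38%
- Rule of thumb (below 0.3 weak; 0.3 to below 0.7 moderate; 0.7 and above strong) → moderate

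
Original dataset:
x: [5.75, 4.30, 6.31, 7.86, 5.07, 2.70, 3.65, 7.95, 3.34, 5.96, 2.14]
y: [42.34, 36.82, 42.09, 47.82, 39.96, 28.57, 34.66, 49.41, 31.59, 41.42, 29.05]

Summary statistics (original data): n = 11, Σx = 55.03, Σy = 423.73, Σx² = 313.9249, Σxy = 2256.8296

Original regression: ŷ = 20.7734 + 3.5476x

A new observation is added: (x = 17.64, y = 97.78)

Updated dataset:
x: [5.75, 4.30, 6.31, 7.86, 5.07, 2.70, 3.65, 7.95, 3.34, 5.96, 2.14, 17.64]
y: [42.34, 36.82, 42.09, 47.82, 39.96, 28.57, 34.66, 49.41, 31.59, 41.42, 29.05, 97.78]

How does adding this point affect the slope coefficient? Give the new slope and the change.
Adding the point moves β₁ from 3.5476 to 4.4509, i.e. it increases by 0.9033 (+25.5%).

x = 17.64 lies well outside the original x-range [2.14, 7.95] (x̄ ≈ 5.00), so this observation has high leverage and can move the slope substantially.

Step 1: Update the sums with the new point (n goes from 11 to 12)
Σx  = 55.03 + 17.64 = 72.67
Σy  = 423.73 + 97.78 = 521.51
Σx² = 313.9249 + 17.64² = 313.9249 + 311.1696 = 625.0945
Σxy = 2256.8296 + 17.64×97.78 = 2256.8296 + 1724.8392 = 3981.6688

Step 2: Recompute the slope with b₁ = (nΣxy − ΣxΣy) / (nΣx² − (Σx)²)
Numerator   = 12×3981.6688 − 72.67×521.51 = 47780.0256 − 37898.1317 = 9881.8939
Denominator = 12×625.0945 − 72.67² = 7501.1340 − 5280.9289 = 2220.2051
b₁(new) = 9881.8939 / 2220.2051 = 4.4509

(Same formula on the original sums: (11×2256.8296 − 55.03×423.73) / (11×313.9249 − 55.03²) = 1507.2637 / 424.8730 = 3.5476, matching the given fit.)

Step 3: Change in slope
Δβ₁ = 4.4509 − 3.5476 = +0.9033
Relative change = +0.9033 / 3.5476 × 100% = +25.5%
→ the slope increases when the point is added.

Because the point sits above the extension of the original line at a high-leverage x, it tilts the fit up.
In practice: check such a point for data-entry or measurement error.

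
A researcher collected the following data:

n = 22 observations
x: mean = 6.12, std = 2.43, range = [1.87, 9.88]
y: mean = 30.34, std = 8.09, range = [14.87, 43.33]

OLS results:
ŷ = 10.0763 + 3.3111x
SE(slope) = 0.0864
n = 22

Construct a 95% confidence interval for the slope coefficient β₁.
The 95% CI for β₁ is (3.1309, 3.4913)

Confidence interval for the slope:

The 95% CI for β₁ is: β̂₁ ± t*(α/2, n-2) × SE(β̂₁)

Step 1: Find critical t-value
- Confidence level = 0.95
- Degrees of freedom = n - 2 = 22 - 2 = 20
- t*(α/2, 20) = 2.0860

Step 2: Calculate margin of error
Margin = 2.0860 × 0.0864 = 0.1802

Step 3: Construct interval
CI = 3.3111 ± 0.1802
CI = (3.1309, 3.4913)

Interpretation: We are 95% confident that the true slope β₁ lies between 3.1309 and 3.4913.
Both endpoints are positive, so the data support a genuinely positive slope at this confidence level.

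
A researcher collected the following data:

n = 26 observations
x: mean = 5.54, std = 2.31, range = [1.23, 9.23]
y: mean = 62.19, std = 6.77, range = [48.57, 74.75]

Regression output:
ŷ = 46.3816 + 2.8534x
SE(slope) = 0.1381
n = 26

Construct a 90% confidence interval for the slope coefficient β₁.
The 90% CI for β₁ is (2.6171, 3.0897)

Confidence interval for the slope:

The 90% CI for β₁ is: β̂₁ ± t*(α/2, n-2) × SE(β̂₁)

Step 1: Find critical t-value
- Confidence level = 0.9
- Degrees of freedom = n - 2 = 26 - 2 = 24
- t*(α/2, 24) = 1.7109

Step 2: Calculate margin of error
Margin = 1.7109 × 0.1381 = 0.2363

Step 3: Construct interval
CI = 2.8534 ± 0.2363
CI = (2.6171, 3.0897)

Interpretation: intervals built this way capture the true β₁ in 90% of repeated samples; here the plausible range for the per-unit effect of x on y is 2.6171 to 3.0897.
Both endpoints are positive, so the data support a genuinely positive slope at this confidence level.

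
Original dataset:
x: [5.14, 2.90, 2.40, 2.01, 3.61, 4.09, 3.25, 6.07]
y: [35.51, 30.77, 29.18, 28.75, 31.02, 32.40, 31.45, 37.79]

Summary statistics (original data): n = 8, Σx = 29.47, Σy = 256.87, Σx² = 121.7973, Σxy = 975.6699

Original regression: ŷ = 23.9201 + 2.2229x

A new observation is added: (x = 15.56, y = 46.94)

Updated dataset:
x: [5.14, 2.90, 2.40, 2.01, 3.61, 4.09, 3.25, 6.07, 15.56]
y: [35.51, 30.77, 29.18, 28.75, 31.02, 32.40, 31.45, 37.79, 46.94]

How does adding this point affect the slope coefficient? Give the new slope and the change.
Adding the point moves β₁ from 2.2229 to 1.3418, i.e. it decreases by 0.8811 (-39.6%).

The new point has HIGH LEVERAGE: x = 15.56 is far from the original mean x̄ = 29.47/8 ≈ 3.68 (original range [2.01, 6.07]).

Step 1: Update the sums with the new point (n goes from 8 to 9)
Σx  = 29.47 + 15.56 = 45.03
Σy  = 256.87 + 46.94 = 303.81
Σx² = 121.7973 + 15.56² = 121.7973 + 242.1136 = 363.9109
Σxy = 975.6699 + 15.56×46.94 = 975.6699 + 730.3864 = 1706.0563

Step 2: Recompute the slope with b₁ = (nΣxy − ΣxΣy) / (nΣx² − (Σx)²)
Numerator   = 9×1706.0563 − 45.03×303.81 = 15354.5067 − 13680.5643 = 1673.9424
Denominator = 9×363.9109 − 45.03² = 3275.1981 − 2027.7009 = 1247.4972
b₁(new) = 1673.9424 / 1247.4972 = 1.3418

(Same formula on the original sums: (8×975.6699 − 29.47×256.87) / (8×121.7973 − 29.47²) = 235.4003 / 105.8975 = 2.2229, matching the given fit.)

Step 3: Change in slope
Δβ₁ = 1.3418 − 2.2229 = -0.8811
Relative change = -0.8811 / 2.2229 × 100% = -39.6%
→ the slope decreases when the point is added.

Because the point sits below the extension of the original line at a high-leverage x, it tilts the fit down.
In practice: investigate whether it comes from the same population as the rest of the sample; refit with and without it and report both if conclusions differ.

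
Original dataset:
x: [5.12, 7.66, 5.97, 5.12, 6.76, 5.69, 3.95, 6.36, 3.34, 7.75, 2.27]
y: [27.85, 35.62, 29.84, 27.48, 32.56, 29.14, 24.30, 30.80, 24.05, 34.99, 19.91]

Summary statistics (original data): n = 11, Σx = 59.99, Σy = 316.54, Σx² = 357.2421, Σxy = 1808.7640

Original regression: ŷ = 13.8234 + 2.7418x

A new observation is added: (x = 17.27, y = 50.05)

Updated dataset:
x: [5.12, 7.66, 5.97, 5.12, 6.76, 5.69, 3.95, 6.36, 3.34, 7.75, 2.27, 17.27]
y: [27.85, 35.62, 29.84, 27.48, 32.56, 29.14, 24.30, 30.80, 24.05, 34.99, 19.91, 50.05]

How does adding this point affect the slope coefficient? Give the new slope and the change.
The slope changes from 2.7418 to 1.9795 (change of -0.7623, or -27.8%).

x = 17.27 lies well outside the original x-range [2.27, 7.75] (x̄ ≈ 5.45), so this observation has high leverage and can move the slope substantially.

Step 1: Update the sums with the new point (n goes from 11 to 12)
Σx  = 59.99 + 17.27 = 77.26
Σy  = 316.54 + 50.05 = 366.59
Σx² = 357.2421 + 17.27² = 357.2421 + 298.2529 = 655.4950
Σxy = 1808.7640 + 17.27×50.05 = 1808.7640 + 864.3635 = 2673.1275

Step 2: Recompute the slope with b₁ = (nΣxy − ΣxΣy) / (nΣx² − (Σx)²)
Numerator   = 12×2673.1275 − 77.26×366.59 = 32077.5300 − 28322.7434 = 3754.7866
Denominator = 12×655.4950 − 77.26² = 7865.9400 − 5969.1076 = 1896.8324
b₁(new) = 3754.7866 / 1896.8324 = 1.9795

(Same formula on the original sums: (11×1808.7640 − 59.99×316.54) / (11×357.2421 − 59.99²) = 907.1694 / 330.8630 = 2.7418, matching the given fit.)

Step 3: Change in slope
Δβ₁ = 1.9795 − 2.7418 = -0.7623
Relative change = -0.7623 / 2.7418 × 100% = -27.8%
→ the slope decreases when the point is added.

A high-leverage point only changes the slope if it is off the original line; here y = 50.05 is below the original trend, so the slope decreases.
In practice: check such a point for data-entry or measurement error.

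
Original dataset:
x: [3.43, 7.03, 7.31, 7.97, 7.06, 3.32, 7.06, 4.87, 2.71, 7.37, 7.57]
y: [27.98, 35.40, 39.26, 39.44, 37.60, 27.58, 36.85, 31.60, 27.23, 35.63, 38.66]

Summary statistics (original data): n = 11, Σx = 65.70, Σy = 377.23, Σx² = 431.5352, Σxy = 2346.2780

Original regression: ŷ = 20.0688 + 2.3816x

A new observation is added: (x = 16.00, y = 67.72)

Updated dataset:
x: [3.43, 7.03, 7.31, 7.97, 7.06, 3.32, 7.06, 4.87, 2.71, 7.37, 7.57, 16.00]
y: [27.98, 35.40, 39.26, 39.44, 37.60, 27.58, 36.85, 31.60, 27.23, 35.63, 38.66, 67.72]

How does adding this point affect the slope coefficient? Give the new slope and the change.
Adding the point moves β₁ from 2.3816 to 3.0499, i.e. it increases by 0.6683 (+28.1%).

x = 16.00 lies well outside the original x-range [2.71, 7.97] (x̄ ≈ 5.97), so this observation has high leverage and can move the slope substantially.

Step 1: Update the sums with the new point (n goes from 11 to 12)
Σx  = 65.70 + 16.00 = 81.70
Σy  = 377.23 + 67.72 = 444.95
Σx² = 431.5352 + 16.00² = 431.5352 + 256.0000 = 687.5352
Σxy = 2346.2780 + 16.00×67.72 = 2346.2780 + 1083.5200 = 3429.7980

Step 2: Recompute the slope with b₁ = (nΣxy − ΣxΣy) / (nΣx² − (Σx)²)
Numerator   = 12×3429.7980 − 81.70×444.95 = 41157.5760 − 36352.4150 = 4805.1610
Denominator = 12×687.5352 − 81.70² = 8250.4224 − 6674.8900 = 1575.5324
b₁(new) = 4805.1610 / 1575.5324 = 3.0499

(Same formula on the original sums: (11×2346.2780 − 65.70×377.23) / (11×431.5352 − 65.70²) = 1025.0470 / 430.3972 = 2.3816, matching the given fit.)

Step 3: Change in slope
Δβ₁ = 3.0499 − 2.3816 = +0.6683
Relative change = +0.6683 / 2.3816 × 100% = +28.1%
→ the slope increases when the point is added.

Because the point sits above the extension of the original line at a high-leverage x, it tilts the fit up.
In practice: refit with and without it and report both if conclusions differ.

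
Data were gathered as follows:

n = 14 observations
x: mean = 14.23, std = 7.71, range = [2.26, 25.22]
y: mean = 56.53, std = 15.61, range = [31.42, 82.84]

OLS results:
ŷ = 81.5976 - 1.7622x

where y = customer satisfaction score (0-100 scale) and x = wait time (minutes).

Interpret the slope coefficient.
For each additional minute of wait time, predicted satisfaction score decreases by approximately 1.7622 points.

The slope β₁ = -1.7622 gives the rate at which the fitted satisfaction score changes with wait time.

Interpretation:
- Wait time up by 1 minute → predicted satisfaction score decreases by 1.7622 points
- The effect is assumed constant over the observed range of x (linearity)
- The sign (−) gives the direction; the magnitude 1.7622 gives the size of the effect per minute

(β₀ = 81.5976 is the fitted value at x = 0 and is not part of the slope interpretation.)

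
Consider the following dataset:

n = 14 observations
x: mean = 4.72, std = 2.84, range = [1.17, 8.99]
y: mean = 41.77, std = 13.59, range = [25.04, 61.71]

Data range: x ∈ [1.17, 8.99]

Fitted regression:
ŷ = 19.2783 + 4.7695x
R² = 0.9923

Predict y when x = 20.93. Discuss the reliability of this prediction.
ŷ = 119.1039, but this is extrapolation (above the data range [1.17, 8.99]) and may be unreliable.

Prediction calculation:
ŷ = 19.2783 + 4.7695 × 20.93
ŷ = 119.1039

Reliability:
- Data range: x ∈ [1.17, 8.99]
- Prediction point: x = 20.93 is 11.94 units above the observed range → this is EXTRAPOLATION, not interpolation

Why that matters here:
- The linear relationship may not hold outside the observed range
- The standard error of prediction grows with (x − x̄)², and x = 20.93 is far from x̄ = 4.72
- R² describes fit only over the sampled x values; it says nothing about behaviour beyond them

The R² = 0.9923 only validates the fit within [1.17, 8.99]; treat ŷ = 119.1039 with caution.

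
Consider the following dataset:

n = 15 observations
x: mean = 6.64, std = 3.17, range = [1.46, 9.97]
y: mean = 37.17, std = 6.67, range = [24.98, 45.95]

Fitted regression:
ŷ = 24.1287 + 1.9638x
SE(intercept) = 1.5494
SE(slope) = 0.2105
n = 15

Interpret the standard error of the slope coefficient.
The slope 1.9638 is pinned down to within about ±0.2105 (one SE) by these data — relative uncertainty 10.7%, i.e. precise.

SE(β̂₁) = s / √Sxx, where s is the residual standard deviation and Sxx = Σ(x − x̄)². It is the yardstick for how far β̂₁ = 1.9638 could plausibly be from the true slope.

Relative precision:
- SE / |β̂₁| = 0.2105 / 1.9638 = 10.7%
- Rule of thumb (under 20%: precise; 20% to under 50%: moderately precise; 50% or more: imprecise) → precise

Link to interval estimation: a confidence interval for β₁ is β̂₁ ± t* × 0.2105, so SE sets the half-width per unit of t*.

What drives SE(β̂₁): wider spread of x values → smaller SE; larger n (here n = 15) → smaller SE; more residual scatter → larger SE.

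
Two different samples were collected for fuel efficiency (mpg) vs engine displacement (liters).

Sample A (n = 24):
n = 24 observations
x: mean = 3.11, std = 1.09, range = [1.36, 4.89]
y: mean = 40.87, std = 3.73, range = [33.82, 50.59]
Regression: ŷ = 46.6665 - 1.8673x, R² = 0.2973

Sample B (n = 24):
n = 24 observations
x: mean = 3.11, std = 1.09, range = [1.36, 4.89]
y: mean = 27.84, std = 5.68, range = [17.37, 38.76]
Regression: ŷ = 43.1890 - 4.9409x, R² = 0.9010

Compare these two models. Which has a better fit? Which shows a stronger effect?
Model B has the better fit (R² = 0.9010 vs 0.2973). Model B shows the stronger effect (|β₁| = 4.9409 vs 1.8673).

Model Comparison:

Which explains more variance? (R²)
- Model A: R² = 0.2973 → 29.73% of variance in fuel efficiency explained
- Model B: R² = 0.9010 → 90.10% of variance in fuel efficiency explained
- 0.9010 > 0.2973 → Model B has the better fit

Which has the larger per-liter effect? (|β₁|)
- Model A: β₁ = -1.8673 → predicted fuel efficiency falls 1.8673 mpg per additional liter of engine displacement
- Model B: β₁ = -4.9409 → predicted fuel efficiency falls 4.9409 mpg per additional liter of engine displacement
- |-1.8673| < |-4.9409| → Model B shows the stronger marginal effect

Note: R² measures how tightly points cluster around the line; β₁ measures how steep the line is — they answer different questions.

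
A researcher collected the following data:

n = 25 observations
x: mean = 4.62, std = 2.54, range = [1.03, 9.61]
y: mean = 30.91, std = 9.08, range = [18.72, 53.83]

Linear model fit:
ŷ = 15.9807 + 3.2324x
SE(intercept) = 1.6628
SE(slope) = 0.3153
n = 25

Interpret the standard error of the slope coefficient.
SE(β̂₁) = 0.3153 is the estimated standard deviation of the slope estimate across repeated samples; relative to β̂₁ = 3.2324 that is 9.8%, a precise estimate.

SE(β̂₁) = s / √Sxx, where s is the residual standard deviation and Sxx = Σ(x − x̄)². It is the yardstick for how far β̂₁ = 3.2324 could plausibly be from the true slope.

Relative precision:
- SE / |β̂₁| = 0.3153 / 3.2324 = 9.8%
- Rule of thumb (under 20%: precise; 20% to under 50%: moderately precise; 50% or more: imprecise) → precise

Link to the t-test: t = β̂₁ / SE(β̂₁) = 3.2324 / 0.3153 = 10.2518, the statistic for H₀: β₁ = 0.

What drives SE(β̂₁): more residual scatter → larger SE.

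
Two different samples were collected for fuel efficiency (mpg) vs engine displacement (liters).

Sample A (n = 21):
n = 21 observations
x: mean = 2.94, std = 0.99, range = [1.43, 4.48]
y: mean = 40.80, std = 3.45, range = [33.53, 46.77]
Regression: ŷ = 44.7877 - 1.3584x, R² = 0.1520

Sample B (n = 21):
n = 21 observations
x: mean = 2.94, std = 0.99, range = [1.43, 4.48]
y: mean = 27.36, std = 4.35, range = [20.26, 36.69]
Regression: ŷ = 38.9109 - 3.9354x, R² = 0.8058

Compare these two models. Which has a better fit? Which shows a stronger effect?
Model B has the better fit (R² = 0.8058 vs 0.1520). Model B shows the stronger effect (|β₁| = 3.9354 vs 1.3584).

Model Comparison:

Which explains more variance? (R²)
- Model A: R² = 0.1520 → 15.20% of variance in fuel efficiency explained
- Model B: R² = 0.8058 → 80.58% of variance in fuel efficiency explained
- 0.8058 > 0.1520 → Model B has the better fit

Effect size (slope magnitude):
- Model A: β₁ = -1.3584 → predicted fuel efficiency falls 1.3584 mpg per additional liter of engine displacement
- Model B: β₁ = -3.9354 → predicted fuel efficiency falls 3.9354 mpg per additional liter of engine displacement
- |-1.3584| < |-3.9354| → Model B shows the stronger marginal effect

Notes:
- R² measures how tightly points cluster around the line; β₁ measures how steep the line is — they answer different questions.
- A steeper slope doesn't make a better model if the scatter around the line is large.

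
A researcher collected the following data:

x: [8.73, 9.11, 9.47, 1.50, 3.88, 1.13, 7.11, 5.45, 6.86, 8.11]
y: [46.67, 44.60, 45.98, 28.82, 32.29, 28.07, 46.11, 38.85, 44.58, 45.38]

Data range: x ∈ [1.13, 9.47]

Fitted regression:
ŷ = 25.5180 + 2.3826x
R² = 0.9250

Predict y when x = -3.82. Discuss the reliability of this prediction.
ŷ = 16.4165, but this is extrapolation (below the data range [1.13, 9.47]) and may be unreliable.

Prediction calculation:
ŷ = 25.5180 + 2.3826 × (-3.82)
ŷ = 16.4165

Reliability:
- Data range: x ∈ [1.13, 9.47]
- Prediction point: x = -3.82 is 4.95 units below the observed range → this is EXTRAPOLATION, not interpolation

Why that matters here:
- The linear relationship may not hold outside the observed range
- R² describes fit only over the sampled x values; it says nothing about behaviour beyond them
- Real relationships often flatten, saturate, or turn nonlinear at extremes

A defensible statement: 'if the linear trend continued to x = -3.82, y would be about 16.4165' — the premise is untested.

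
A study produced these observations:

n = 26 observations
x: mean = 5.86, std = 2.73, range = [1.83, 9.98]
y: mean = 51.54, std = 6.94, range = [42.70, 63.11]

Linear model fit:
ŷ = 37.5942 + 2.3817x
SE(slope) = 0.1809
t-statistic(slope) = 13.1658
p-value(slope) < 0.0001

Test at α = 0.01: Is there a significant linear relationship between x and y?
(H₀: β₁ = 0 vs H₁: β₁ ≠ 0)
Reject H₀: p-value < 0.0001 < α = 0.01. The linear relationship is significant at the 1% level.

Hypothesis test for the slope coefficient:

H₀: β₁ = 0 (no linear relationship)
H₁: β₁ ≠ 0 (linear relationship exists)

Test statistic: t = β̂₁ / SE(β̂₁) = 2.3817 / 0.1809 = 13.1658

With df = 24, the two-sided p-value for |t| = 13.1658 is <0.0001.

Decision rule: reject H₀ if p-value < α.
p-value < 0.0001 < α = 0.01 → reject H₀.

Conclusion: the linear association between x and y is significant at the 1% level.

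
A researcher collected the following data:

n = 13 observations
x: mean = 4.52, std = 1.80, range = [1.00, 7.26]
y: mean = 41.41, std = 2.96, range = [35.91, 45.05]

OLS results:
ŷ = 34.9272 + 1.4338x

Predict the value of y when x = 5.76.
ŷ = 43.1859

Plug x = 5.76 into the fitted line:

ŷ = 34.9272 + 1.4338 × 5.76
ŷ = 34.9272 + 8.2587
ŷ = 43.1859

This is the fitted mean response at that x — an individual observation would come with a wider prediction interval.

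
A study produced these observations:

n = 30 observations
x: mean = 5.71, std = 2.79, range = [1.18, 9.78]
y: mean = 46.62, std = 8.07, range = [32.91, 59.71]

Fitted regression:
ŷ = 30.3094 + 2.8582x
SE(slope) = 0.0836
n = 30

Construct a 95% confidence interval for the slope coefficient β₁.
The 95% CI for β₁ is (2.6870, 3.0294)

Confidence interval for the slope:

The 95% CI for β₁ is: β̂₁ ± t*(α/2, n-2) × SE(β̂₁)

Step 1: Find critical t-value
- Confidence level = 0.95
- Degrees of freedom = n - 2 = 30 - 2 = 28
- t*(α/2, 28) = 2.0484

Step 2: Calculate margin of error
Margin = 2.0484 × 0.0836 = 0.1712

Step 3: Construct interval
CI = 2.8582 ± 0.1712
CI = (2.6870, 3.0294)

Interpretation: each one-unit increase in x is associated with a change in mean y of between 2.6870 and 3.0294, with 95% confidence.
Both endpoints are positive, so the data support a genuinely positive slope at this confidence level.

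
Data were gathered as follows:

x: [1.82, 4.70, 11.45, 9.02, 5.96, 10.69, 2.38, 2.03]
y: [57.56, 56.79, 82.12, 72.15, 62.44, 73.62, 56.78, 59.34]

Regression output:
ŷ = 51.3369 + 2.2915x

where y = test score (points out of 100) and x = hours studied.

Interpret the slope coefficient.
On average, test score is about 2.2915 points higher for every extra hour of study time.

β₁ = 2.2915 is the change in predicted test score (points) per additional hour of study time.

Interpretation:
- Study time up by 1 hour → predicted test score increases by 2.2915 points
- This is a linear approximation: the same per-unit change is assumed across the whole observed x range
- The sign (+) gives the direction; the magnitude 2.2915 gives the size of the effect per hour

The intercept β₀ = 51.3369 is the predicted test score when study time = 0; since the smallest observed x is 1.82, this is an extrapolation and mainly anchors the line.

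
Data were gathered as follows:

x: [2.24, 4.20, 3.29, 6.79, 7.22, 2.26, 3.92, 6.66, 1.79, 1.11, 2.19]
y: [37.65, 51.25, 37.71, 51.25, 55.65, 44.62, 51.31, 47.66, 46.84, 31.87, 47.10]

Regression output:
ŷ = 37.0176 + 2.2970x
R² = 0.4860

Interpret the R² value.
About 48.60% of the variability in y is accounted for by the regression on x (R² = 0.4860) — a moderate linear fit.

The coefficient of determination R² is the fraction of the total variation in y that the fitted line accounts for.

Here R² = 0.4860:
- Explained: 48.60% of the variation in y
- Unexplained (residual): 100% − 48.60% = 51.40%
- Rule of thumb (below 0.3 weak; 0.3 to below 0.7 moderate; 0.7 and above strong) → moderate

Note: R² says nothing about causation, and a high R² does not by itself mean the linear form is appropriate — check the residuals.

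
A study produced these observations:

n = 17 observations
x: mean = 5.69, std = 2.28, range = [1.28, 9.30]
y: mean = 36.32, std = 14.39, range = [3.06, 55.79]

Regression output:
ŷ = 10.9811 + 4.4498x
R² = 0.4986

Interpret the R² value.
About 49.86% of the variability in y is accounted for by the regression on x (R² = 0.4986) — a moderate linear fit.

R² (coefficient of determination) measures the proportion of variance in y explained by the regression model.

Here R² = 0.4986:
- Explained: 49.86% of the variation in y
- Unexplained (residual): 100% − 49.86% = 50.14%
- Rule of thumb (below 0.3 weak; 0.3 to below 0.7 moderate; 0.7 and above strong) → moderate

Calculation: R² = 1 − (SS_res / SS_tot), where SS_res is the sum of squared residuals and SS_tot the total sum of squares.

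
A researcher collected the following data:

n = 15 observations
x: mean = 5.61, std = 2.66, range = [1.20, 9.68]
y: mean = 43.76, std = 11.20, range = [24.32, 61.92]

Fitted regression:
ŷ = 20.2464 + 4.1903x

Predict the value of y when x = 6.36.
ŷ = 46.8967

Plug x = 6.36 into the fitted line:

ŷ = 20.2464 + 4.1903 × 6.36
ŷ = 20.2464 + 26.6503
ŷ = 46.8967

This is a point prediction; actual observations scatter around it by roughly the residual standard deviation.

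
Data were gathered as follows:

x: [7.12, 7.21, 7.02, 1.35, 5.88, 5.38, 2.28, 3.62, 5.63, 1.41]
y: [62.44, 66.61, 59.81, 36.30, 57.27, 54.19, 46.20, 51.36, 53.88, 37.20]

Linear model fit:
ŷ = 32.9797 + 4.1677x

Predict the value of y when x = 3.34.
ŷ = 46.8998

Plug x = 3.34 into the fitted line:

ŷ = 32.9797 + 4.1677 × 3.34
ŷ = 32.9797 + 13.9201
ŷ = 46.8998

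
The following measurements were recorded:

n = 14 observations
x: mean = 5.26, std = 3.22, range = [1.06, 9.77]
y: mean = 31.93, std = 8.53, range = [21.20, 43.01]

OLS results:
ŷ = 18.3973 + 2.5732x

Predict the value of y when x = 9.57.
ŷ = 43.0228

Plug x = 9.57 into the fitted line:

ŷ = 18.3973 + 2.5732 × 9.57
ŷ = 18.3973 + 24.6255
ŷ = 43.0228

This is a point prediction; actual observations scatter around it by roughly the residual standard deviation.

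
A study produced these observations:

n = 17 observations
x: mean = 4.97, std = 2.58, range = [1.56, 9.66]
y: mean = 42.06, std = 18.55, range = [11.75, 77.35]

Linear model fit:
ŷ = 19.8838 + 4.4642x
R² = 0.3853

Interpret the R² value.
About 38.53% of the variability in y is accounted for by the regression on x (R² = 0.3853) — a moderate linear fit.

R² = 1 − SS_res/SS_tot compares the residual scatter to the total scatter of y about its mean.

Here R² = 0.3853:
- Explained: 38.53% of the variation in y
- Unexplained (residual): 100% − 38.53% = 61.47%
- Rule of thumb (below 0.3 weak; 0.3 to below 0.7 moderate; 0.7 and above strong) → moderate

Equivalently, for simple linear regression R² = r², so |r| = √0.3853 ≈ 0.6207.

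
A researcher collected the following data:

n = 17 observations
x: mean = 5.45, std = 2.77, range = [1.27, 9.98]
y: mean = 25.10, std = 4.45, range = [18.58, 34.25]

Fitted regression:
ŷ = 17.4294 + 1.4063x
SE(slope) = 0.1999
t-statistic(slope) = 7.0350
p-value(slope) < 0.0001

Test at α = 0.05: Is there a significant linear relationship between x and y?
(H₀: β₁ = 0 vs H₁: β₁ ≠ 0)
p-value < 0.0001 < α = 0.05, so we reject H₀. The relationship is significant.

Hypothesis test for the slope coefficient:

H₀: β₁ = 0 (no linear relationship)
H₁: β₁ ≠ 0 (linear relationship exists)

Test statistic: t = β̂₁ / SE(β̂₁) = 1.4063 / 0.1999 = 7.0350

The p-value (<0.0001) is the probability, under H₀, of a t-statistic at least as extreme as |t| = 7.0350 (two-sided, df = n − 2 = 15).

Decision rule: reject H₀ if p-value < α.
p-value < 0.0001 < α = 0.05 → reject H₀.

At α = 0.05 the data do provide convincing evidence of a nonzero slope.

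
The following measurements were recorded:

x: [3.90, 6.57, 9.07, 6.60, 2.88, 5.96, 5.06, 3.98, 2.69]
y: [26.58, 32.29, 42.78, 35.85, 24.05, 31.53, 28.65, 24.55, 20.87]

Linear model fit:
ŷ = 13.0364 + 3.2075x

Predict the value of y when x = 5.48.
ŷ = 30.6135

To predict y for x = 5.48, substitute into the regression equation:

ŷ = 13.0364 + 3.2075 × 5.48
ŷ = 13.0364 + 17.5771
ŷ = 30.6135

This is a point prediction; actual observations scatter around it by roughly the residual standard deviation.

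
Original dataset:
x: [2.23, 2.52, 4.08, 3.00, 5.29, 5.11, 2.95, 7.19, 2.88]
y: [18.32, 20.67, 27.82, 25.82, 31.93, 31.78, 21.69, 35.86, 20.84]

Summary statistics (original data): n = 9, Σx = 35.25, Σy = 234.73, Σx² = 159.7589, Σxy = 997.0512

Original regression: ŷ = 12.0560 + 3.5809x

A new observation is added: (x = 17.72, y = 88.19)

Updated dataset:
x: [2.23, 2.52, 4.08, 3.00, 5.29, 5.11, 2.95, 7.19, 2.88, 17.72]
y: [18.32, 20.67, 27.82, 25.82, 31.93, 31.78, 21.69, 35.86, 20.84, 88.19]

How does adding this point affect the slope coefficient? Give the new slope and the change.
New slope β₁ = 4.3964 versus 3.5809 before: a change of +0.8155 (+22.8%).

x = 17.72 lies well outside the original x-range [2.23, 7.19] (x̄ ≈ 3.92), so this observation has high leverage and can move the slope substantially.

Step 1: Update the sums with the new point (n goes from 9 to 10)
Σx  = 35.25 + 17.72 = 52.97
Σy  = 234.73 + 88.19 = 322.92
Σx² = 159.7589 + 17.72² = 159.7589 + 313.9984 = 473.7573
Σxy = 997.0512 + 17.72×88.19 = 997.0512 + 1562.7268 = 2559.7780

Step 2: Recompute the slope with b₁ = (nΣxy − ΣxΣy) / (nΣx² − (Σx)²)
Numerator   = 10×2559.7780 − 52.97×322.92 = 25597.7800 − 17105.0724 = 8492.7076
Denominator = 10×473.7573 − 52.97² = 4737.5730 − 2805.8209 = 1931.7521
b₁(new) = 8492.7076 / 1931.7521 = 4.3964

(Same formula on the original sums: (9×997.0512 − 35.25×234.73) / (9×159.7589 − 35.25²) = 699.2283 / 195.2676 = 3.5809, matching the given fit.)

Step 3: Change in slope
Δβ₁ = 4.3964 − 3.5809 = +0.8155
Relative change = +0.8155 / 3.5809 × 100% = +22.8%
→ the slope increases when the point is added.

Because the point sits above the extension of the original line at a high-leverage x, it tilts the fit up.
In practice: examine leverage (hᵢ) and Cook's distance rather than deleting it automatically.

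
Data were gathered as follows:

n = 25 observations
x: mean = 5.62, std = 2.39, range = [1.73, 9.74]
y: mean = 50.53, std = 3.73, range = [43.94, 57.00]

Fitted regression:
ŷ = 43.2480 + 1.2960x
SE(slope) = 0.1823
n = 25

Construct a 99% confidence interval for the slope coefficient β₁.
The 99% CI for β₁ is (0.7842, 1.8078)

Confidence interval for the slope:

The 99% CI for β₁ is: β̂₁ ± t*(α/2, n-2) × SE(β̂₁)

Step 1: Find critical t-value
- Confidence level = 0.99
- Degrees of freedom = n - 2 = 25 - 2 = 23
- t*(α/2, 23) = 2.8073

Step 2: Calculate margin of error
Margin = 2.8073 × 0.1823 = 0.5118

Step 3: Construct interval
CI = 1.2960 ± 0.5118
CI = (0.7842, 1.8078)

Interpretation: each one-unit increase in x is associated with a change in mean y of between 0.7842 and 1.8078, with 99% confidence.
Both endpoints are positive, so the data support a genuinely positive slope at this confidence level.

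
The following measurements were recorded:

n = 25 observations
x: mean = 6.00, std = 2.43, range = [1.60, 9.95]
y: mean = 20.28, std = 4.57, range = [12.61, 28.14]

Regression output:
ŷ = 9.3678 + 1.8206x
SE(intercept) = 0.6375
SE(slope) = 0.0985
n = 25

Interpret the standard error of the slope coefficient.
SE(β̂₁) = 0.0985 is the estimated standard deviation of the slope estimate across repeated samples; relative to β̂₁ = 1.8206 that is 5.4%, a precise estimate.

What SE measures:
- The standard error quantifies the sampling variability of the coefficient estimate
- It is the estimated standard deviation of β̂₁ across hypothetical repeated samples of the same size
- Smaller SE → more precise estimate

Relative precision:
- SE / |β̂₁| = 0.0985 / 1.8206 = 5.4%
- Rule of thumb (under 20%: precise; 20% to under 50%: moderately precise; 50% or more: imprecise) → precise

Rough 95% range (±2 SE): 1.8206 ± 0.1970 → (1.6236, 2.0176).

What drives SE(β̂₁): larger n (here n = 25) → smaller SE; more residual scatter → larger SE; wider spread of x values → smaller SE.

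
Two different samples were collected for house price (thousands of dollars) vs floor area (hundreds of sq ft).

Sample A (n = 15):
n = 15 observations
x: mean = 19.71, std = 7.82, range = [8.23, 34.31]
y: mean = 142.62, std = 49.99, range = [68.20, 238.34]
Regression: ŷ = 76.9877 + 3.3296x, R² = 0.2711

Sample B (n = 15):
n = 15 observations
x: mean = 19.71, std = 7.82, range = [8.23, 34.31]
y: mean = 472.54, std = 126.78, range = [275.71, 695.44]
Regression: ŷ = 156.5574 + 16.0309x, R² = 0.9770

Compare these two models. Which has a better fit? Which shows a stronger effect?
Model B has the better fit (R² = 0.9770 vs 0.2711). Model B shows the stronger effect (|β₁| = 16.0309 vs 3.3296).

Model Comparison:

Goodness of fit (R²):
- Model A: R² = 0.2711 → 27.11% of variance in house price explained
- Model B: R² = 0.9770 → 97.70% of variance in house price explained
- 0.9770 > 0.2711 → Model B has the better fit

Effect size (slope magnitude):
- Model A: β₁ = 3.3296 → predicted house price rises 3.3296 thousand dollars per additional hundred sq ft of floor area
- Model B: β₁ = 16.0309 → predicted house price rises 16.0309 thousand dollars per additional hundred sq ft of floor area
- |3.3296| < |16.0309| → Model B shows the stronger marginal effect

Notes:
- The two samples could reflect different populations, time periods, or measurement quality.
- R² measures how tightly points cluster around the line; β₁ measures how steep the line is — they answer different questions.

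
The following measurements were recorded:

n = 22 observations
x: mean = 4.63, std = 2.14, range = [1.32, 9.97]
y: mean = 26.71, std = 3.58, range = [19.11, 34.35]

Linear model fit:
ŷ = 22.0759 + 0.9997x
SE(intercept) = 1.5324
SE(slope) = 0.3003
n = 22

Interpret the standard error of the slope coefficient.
SE(slope) = 0.3003 measures the uncertainty in the estimated slope. The coefficient is estimated with moderate precision (SE/|β̂₁| = 30.0%).

SE(β̂₁) = 0.3003 says: if we drew many samples of n = 22 from the same population and refit each time, the fitted slopes would scatter with a standard deviation of roughly 0.3003 around the true β₁.

Relative precision:
- SE / |β̂₁| = 0.3003 / 0.9997 = 30.0%
- Rule of thumb (under 20%: precise; 20% to under 50%: moderately precise; 50% or more: imprecise) → moderately precise

Link to interval estimation: a confidence interval for β₁ is β̂₁ ± t* × 0.3003, so SE sets the half-width per unit of t*.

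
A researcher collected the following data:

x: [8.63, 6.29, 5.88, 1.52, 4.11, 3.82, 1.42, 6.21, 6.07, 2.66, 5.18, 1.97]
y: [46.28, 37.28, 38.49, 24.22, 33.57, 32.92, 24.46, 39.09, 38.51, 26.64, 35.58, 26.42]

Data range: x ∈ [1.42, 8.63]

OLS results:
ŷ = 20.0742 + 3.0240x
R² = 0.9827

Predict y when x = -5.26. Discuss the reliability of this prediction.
The equation gives ŷ = 4.1680; however x = -5.26 is 6.68 units below the observed range, so this extrapolated value should not be trusted.

Prediction calculation:
ŷ = 20.0742 + 3.0240 × (-5.26)
ŷ = 4.1680

Reliability:
- Data range: x ∈ [1.42, 8.63]
- Prediction point: x = -5.26 is 6.68 units below the observed range → this is EXTRAPOLATION, not interpolation

Why that matters here:
- There are no observations near this x to validate the fitted line there
- The linear relationship may not hold outside the observed range
- R² describes fit only over the sampled x values; it says nothing about behaviour beyond them

The R² = 0.9827 only validates the fit within [1.42, 8.63]; treat ŷ = 4.1680 with caution.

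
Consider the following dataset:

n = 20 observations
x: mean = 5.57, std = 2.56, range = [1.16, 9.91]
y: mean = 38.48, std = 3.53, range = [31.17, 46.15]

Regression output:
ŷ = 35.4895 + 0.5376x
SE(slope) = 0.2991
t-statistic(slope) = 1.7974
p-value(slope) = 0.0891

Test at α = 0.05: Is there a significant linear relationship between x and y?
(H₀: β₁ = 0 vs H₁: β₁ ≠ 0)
Since p-value = 0.0891 ≥ α = 0.05, fail to reject H₀ — the slope is not significantly different from 0.

Hypothesis test for the slope coefficient:

H₀: β₁ = 0 (no linear relationship)
H₁: β₁ ≠ 0 (linear relationship exists)

Test statistic: t = β̂₁ / SE(β̂₁) = 0.5376 / 0.2991 = 1.7974

p = 0.0891: how often a slope estimate this far from 0 (in SE units) would arise by chance if β₁ were truly 0.

Decision rule: reject H₀ if p-value < α.
p-value = 0.0891 ≥ α = 0.05 → fail to reject H₀.

There is not sufficient evidence at the 5% significance level to conclude that a linear relationship exists between x and y.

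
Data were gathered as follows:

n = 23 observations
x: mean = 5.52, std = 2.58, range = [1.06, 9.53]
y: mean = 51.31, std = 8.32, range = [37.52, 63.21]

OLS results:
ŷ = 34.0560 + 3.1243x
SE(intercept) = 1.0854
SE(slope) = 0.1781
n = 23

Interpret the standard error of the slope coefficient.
SE(slope) = 0.1781 measures the uncertainty in the estimated slope. The coefficient is estimated precisely (SE/|β̂₁| = 5.7%).

What SE measures:
- The standard error quantifies the sampling variability of the coefficient estimate
- It is the estimated standard deviation of β̂₁ across hypothetical repeated samples of the same size
- Smaller SE → more precise estimate

Relative precision:
- SE / |β̂₁| = 0.1781 / 3.1243 = 5.7%
- Rule of thumb (under 20%: precise; 20% to under 50%: moderately precise; 50% or more: imprecise) → precise

Rough 95% range (±2 SE): 3.1243 ± 0.3562 → (2.7681, 3.4805).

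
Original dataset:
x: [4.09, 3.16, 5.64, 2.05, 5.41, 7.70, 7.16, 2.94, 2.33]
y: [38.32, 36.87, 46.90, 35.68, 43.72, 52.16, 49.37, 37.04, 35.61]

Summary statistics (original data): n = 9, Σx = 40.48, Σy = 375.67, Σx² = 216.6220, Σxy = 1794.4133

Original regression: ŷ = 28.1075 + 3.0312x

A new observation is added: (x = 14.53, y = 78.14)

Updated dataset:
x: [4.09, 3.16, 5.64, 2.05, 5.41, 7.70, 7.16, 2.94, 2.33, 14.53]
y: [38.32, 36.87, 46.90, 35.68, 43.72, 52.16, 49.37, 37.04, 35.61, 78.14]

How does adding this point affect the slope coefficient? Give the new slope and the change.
Adding the point moves β₁ from 3.0312 to 3.4633, i.e. it increases by 0.4321 (+14.3%).

The new point has HIGH LEVERAGE: x = 14.53 is far from the original mean x̄ = 40.48/9 ≈ 4.50 (original range [2.05, 7.70]).

Step 1: Update the sums with the new point (n goes from 9 to 10)
Σx  = 40.48 + 14.53 = 55.01
Σy  = 375.67 + 78.14 = 453.81
Σx² = 216.6220 + 14.53² = 216.6220 + 211.1209 = 427.7429
Σxy = 1794.4133 + 14.53×78.14 = 1794.4133 + 1135.3742 = 2929.7875

Step 2: Recompute the slope with b₁ = (nΣxy − ΣxΣy) / (nΣx² − (Σx)²)
Numerator   = 10×2929.7875 − 55.01×453.81 = 29297.8750 − 24964.0881 = 4333.7869
Denominator = 10×427.7429 − 55.01² = 4277.4290 − 3026.1001 = 1251.3289
b₁(new) = 4333.7869 / 1251.3289 = 3.4633

(Same formula on the original sums: (9×1794.4133 − 40.48×375.67) / (9×216.6220 − 40.48²) = 942.5981 / 310.9676 = 3.0312, matching the given fit.)

Step 3: Change in slope
Δβ₁ = 3.4633 − 3.0312 = +0.4321
Relative change = +0.4321 / 3.0312 × 100% = +14.3%
→ the slope increases when the point is added.

Because the point sits above the extension of the original line at a high-leverage x, it tilts the fit up.
In practice: examine leverage (hᵢ) and Cook's distance rather than deleting it automatically; investigate whether it comes from the same population as the rest of the sample.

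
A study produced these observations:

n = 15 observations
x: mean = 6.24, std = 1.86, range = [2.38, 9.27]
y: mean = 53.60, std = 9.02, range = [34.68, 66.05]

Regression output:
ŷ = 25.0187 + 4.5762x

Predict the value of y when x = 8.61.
ŷ = 64.4198

To predict y for x = 8.61, substitute into the regression equation:

ŷ = 25.0187 + 4.5762 × 8.61
ŷ = 25.0187 + 39.4011
ŷ = 64.4198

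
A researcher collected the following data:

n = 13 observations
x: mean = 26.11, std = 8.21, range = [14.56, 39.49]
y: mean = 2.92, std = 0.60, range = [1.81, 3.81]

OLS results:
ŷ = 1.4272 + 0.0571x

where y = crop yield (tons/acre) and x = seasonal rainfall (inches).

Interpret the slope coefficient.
On average, crop yield is about 0.0571 tons/acre higher for every extra inch of rainfall.

The slope β₁ = 0.0571 gives the rate at which the fitted crop yield changes with rainfall.

Interpretation:
- Rainfall up by 1 inch → predicted crop yield increases by 0.0571 tons/acre
- This is a linear approximation: the same per-unit change is assumed across the whole observed x range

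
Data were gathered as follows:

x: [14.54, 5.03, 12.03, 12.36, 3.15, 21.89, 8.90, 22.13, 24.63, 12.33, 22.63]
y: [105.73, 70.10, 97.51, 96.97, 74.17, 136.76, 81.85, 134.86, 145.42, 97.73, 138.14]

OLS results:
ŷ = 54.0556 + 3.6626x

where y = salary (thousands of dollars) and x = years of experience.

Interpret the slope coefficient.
An increase of one year in experience is associated with a 3.6626 thousand dollars increase in predicted salary.

The slope β₁ = 3.6626 gives the rate at which the fitted salary changes with experience.

Interpretation:
- Experience up by 1 year → predicted salary increases by 3.6626 thousand dollars
- The effect is assumed constant over the observed range of x (linearity)

The intercept β₀ = 54.0556 is the predicted salary when experience = 0; since the smallest observed x is 3.15, this is an extrapolation and mainly anchors the line.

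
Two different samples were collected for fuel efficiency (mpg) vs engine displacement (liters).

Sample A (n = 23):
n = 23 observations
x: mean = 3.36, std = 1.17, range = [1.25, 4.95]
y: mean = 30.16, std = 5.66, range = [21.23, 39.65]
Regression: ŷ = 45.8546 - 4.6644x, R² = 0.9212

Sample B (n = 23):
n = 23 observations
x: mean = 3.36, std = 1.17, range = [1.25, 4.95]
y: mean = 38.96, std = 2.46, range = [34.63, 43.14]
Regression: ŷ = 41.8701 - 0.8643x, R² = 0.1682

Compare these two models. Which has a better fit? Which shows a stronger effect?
Model A has the better fit (R² = 0.9212 vs 0.1682). Model A shows the stronger effect (|β₁| = 4.6644 vs 0.8643).

Model Comparison:

Fit — compare R²:
- Model A: R² = 0.9212 → 92.12% of variance in fuel efficiency explained
- Model B: R² = 0.1682 → 16.82% of variance in fuel efficiency explained
- 0.9212 > 0.1682 → Model A has the better fit

Strength of effect — compare |β₁|:
- Model A: β₁ = -4.6644 → predicted fuel efficiency falls 4.6644 mpg per additional liter of engine displacement
- Model B: β₁ = -0.8643 → predicted fuel efficiency falls 0.8643 mpg per additional liter of engine displacement
- |-4.6644| > |-0.8643| → Model A shows the stronger marginal effect

Note: R² measures how tightly points cluster around the line; β₁ measures how steep the line is — they answer different questions.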